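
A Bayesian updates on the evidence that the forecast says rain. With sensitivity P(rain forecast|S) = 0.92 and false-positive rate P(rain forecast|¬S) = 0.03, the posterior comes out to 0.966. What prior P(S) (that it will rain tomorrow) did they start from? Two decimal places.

P(S) = 0.48

In odds form, posterior odds = prior odds × likelihood ratio, so prior odds = posterior odds ÷ LR.
Posterior odds = 0.966/(1−0.966) = 28.4118. LR = 0.92/0.03 = 30.6667.
Prior odds = 28.4118/30.6667 = 0.9265, so P(S) = 0.9265/(1+0.9265) ≈ 0.48.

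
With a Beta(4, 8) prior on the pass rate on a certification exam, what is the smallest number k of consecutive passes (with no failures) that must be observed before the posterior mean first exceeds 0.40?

After k passes and 0 failures the posterior is Beta(4+k, 8), with mean (4+k)/(4+8+k).
Set (4+k)/(12+k) > 0.40 and solve: k > (0.40·12 − 4)/(1 − 0.40) = 1.333.
The smallest integer exceeding 1.333 is 2, and checking k=2: (6)/(14) = 0.4286 > 0.40.

k = 2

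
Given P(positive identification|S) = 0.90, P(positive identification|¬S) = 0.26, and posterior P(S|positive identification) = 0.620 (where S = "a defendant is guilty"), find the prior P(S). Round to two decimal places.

P(S) = 0.32

In odds form, posterior odds = prior odds × likelihood ratio, so prior odds = posterior odds ÷ LR.
Posterior odds = 0.620/(1−0.620) = 1.6316. LR = 0.90/0.26 = 3.4615.
Prior odds = 1.6316/3.4615 = 0.4714, so P(S) = 0.4714/(1+0.4714) ≈ 0.32.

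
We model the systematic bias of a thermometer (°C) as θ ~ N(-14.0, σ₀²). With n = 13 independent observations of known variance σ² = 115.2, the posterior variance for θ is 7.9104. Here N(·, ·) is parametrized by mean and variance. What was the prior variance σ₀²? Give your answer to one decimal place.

For the Normal–Normal model with known σ², precisions add: τ_n = τ₀ + n/σ².
So 1/σ₀² = 1/7.9104 − 13/115.2 = 0.126416 − 0.112847 = 0.013569.
Hence σ₀² = 1/0.013569 ≈ 73.7.

σ₀² = 73.7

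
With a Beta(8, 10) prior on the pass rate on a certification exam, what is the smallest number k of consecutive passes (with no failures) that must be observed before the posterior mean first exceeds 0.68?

After k passes and 0 failures the posterior is Beta(8+k, 10), with mean (8+k)/(8+10+k).
Set (8+k)/(18+k) > 0.68 and solve: k > (0.68·18 − 8)/(1 − 0.68) = 13.250.
The smallest integer exceeding 13.250 is 14.

k = 14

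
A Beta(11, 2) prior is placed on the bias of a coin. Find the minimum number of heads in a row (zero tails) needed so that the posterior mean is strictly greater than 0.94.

After k heads and 0 tails the posterior is Beta(11+k, 2), with mean (11+k)/(11+2+k).
Set (11+k)/(13+k) > 0.94 and solve: k > (0.94·13 − 11)/(1 − 0.94) = 20.333.
The smallest integer exceeding 20.333 is 21, and checking k=21: (32)/(34) = 0.9412 > 0.94.

k = 21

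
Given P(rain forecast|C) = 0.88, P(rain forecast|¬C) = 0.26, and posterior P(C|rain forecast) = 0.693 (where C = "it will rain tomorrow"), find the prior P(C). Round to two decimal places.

In odds form, posterior odds = prior odds × likelihood ratio, so prior odds = posterior odds ÷ LR.
Posterior odds = 0.693/(1−0.693) = 2.2573. LR = 0.88/0.26 = 3.3846.
Prior odds = 2.2573/3.3846 = 0.6669, so P(C) = 0.6669/(1+0.6669) ≈ 0.40.

P(C) = 0.40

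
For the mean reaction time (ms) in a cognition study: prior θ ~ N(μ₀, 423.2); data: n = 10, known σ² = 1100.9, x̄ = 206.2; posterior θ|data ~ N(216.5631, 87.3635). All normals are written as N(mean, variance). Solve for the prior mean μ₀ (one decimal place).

μ₀ = 256.4

With known observation variance, the Normal–Normal posterior has precision τ_n = τ₀ + n/σ² and mean μ_n = (τ₀μ₀ + (n/σ²)x̄)/τ_n.
Here τ₀ = 1/423.2 = 0.002363 and τ_data = 10/1100.9 = 0.009083, so τ_n = 0.011446.
Rearranging for μ₀: μ₀ = (μ_n·τ_n − τ_data·x̄)/τ₀ = (216.5631·0.011446 − 0.009083·206.2) / 0.002363 = 0.605867/0.002363 ≈ 256.4.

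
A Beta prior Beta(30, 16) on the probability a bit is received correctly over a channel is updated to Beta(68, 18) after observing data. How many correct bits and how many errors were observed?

A Beta(a, b) prior with s successes and f failures in binomial data gives a Beta(a+s, b+f) posterior.
Match parameters: s=68−30=38, f=18−16=2.

38 correct bits and 2 errors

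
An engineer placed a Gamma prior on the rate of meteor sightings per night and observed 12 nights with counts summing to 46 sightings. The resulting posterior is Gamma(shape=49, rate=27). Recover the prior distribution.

Gamma(shape=3, rate=15)

A Gamma(α, β) prior (rate parametrization) on a Poisson rate with n observations summing to S gives posterior Gamma(α+S, β+n).
So α = 49 − 46 = 3 and β = 27 − 12 = 15.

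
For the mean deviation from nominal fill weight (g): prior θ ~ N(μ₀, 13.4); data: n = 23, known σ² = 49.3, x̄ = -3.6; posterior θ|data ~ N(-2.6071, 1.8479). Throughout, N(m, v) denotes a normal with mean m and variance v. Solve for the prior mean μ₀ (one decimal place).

μ₀ = 3.6

With known observation variance, the Normal–Normal posterior has precision τ_n = τ₀ + n/σ² and mean μ_n = (τ₀μ₀ + (n/σ²)x̄)/τ_n.
Here τ₀ = 1/13.4 = 0.074627 and τ_data = 23/49.3 = 0.466531, so τ_n = 0.541158.
Rearranging for μ₀: μ₀ = (μ_n·τ_n − τ_data·x̄)/τ₀ = (-2.6071·0.541158 − 0.466531·-3.6) / 0.074627 = 0.268659/0.074627 ≈ 3.6.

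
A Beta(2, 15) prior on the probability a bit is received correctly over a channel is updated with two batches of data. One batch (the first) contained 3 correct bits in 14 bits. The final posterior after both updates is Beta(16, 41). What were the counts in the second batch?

11 correct bits and 15 errors

Sequential conjugate updates are equivalent to a single update on the pooled data, so total successes = posterior α − prior α and total failures = posterior β − prior β.
Total across both batches: 16−2=14 correct bits, 41−15=26 errors.
Subtract the first batch: 14−3=11 correct bits and 26−11=15 errors.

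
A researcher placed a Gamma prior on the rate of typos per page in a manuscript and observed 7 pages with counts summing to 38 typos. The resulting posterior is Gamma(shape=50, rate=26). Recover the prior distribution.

Gamma–Poisson conjugacy: posterior shape = α + Σxᵢ, posterior rate = β + n.
So α = 50 − 38 = 12 and β = 26 − 7 = 19.

Gamma(shape=12, rate=19)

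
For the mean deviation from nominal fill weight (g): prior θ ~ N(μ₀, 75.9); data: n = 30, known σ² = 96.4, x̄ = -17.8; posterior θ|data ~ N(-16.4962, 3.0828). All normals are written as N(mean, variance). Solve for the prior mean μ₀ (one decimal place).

With known observation variance, the Normal–Normal posterior has precision τ_n = τ₀ + n/σ² and mean μ_n = (τ₀μ₀ + (n/σ²)x̄)/τ_n.
Here τ₀ = 1/75.9 = 0.013175 and τ_data = 30/96.4 = 0.311203, so τ_n = 0.324378.
Rearranging for μ₀: μ₀ = (μ_n·τ_n − τ_data·x̄)/τ₀ = (-16.4962·0.324378 − 0.311203·-17.8) / 0.013175 = 0.188409/0.013175 ≈ 14.3.

μ₀ = 14.3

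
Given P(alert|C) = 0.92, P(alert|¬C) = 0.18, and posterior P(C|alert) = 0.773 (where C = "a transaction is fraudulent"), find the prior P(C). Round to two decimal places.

P(C) = 0.40

In odds form, posterior odds = prior odds × likelihood ratio, so prior odds = posterior odds ÷ LR.
Posterior odds = 0.773/(1−0.773) = 3.4053. LR = 0.92/0.18 = 5.1111.
Prior odds = 3.4053/5.1111 = 0.6663, so P(C) = 0.6663/(1+0.6663) ≈ 0.40.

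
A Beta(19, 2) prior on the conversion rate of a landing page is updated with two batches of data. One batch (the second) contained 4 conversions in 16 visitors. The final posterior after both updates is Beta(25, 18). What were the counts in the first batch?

Sequential conjugate updates are equivalent to a single update on the pooled data, so total successes = posterior α − prior α and total failures = posterior β − prior β.
Total across both batches: 25−19=6 conversions, 18−2=16 bounces.
Subtract the second batch: 6−4=2 conversions and 16−12=4 bounces.

2 conversions and 4 bounces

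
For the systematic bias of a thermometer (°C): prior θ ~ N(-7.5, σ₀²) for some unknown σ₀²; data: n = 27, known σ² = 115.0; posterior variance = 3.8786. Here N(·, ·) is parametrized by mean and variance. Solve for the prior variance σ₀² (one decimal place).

σ₀² = 43.4

For the Normal–Normal model with known σ², precisions add: τ_n = τ₀ + n/σ².
So 1/σ₀² = 1/3.8786 − 27/115.0 = 0.257825 − 0.234783 = 0.023042.
Hence σ₀² = 1/0.023042 ≈ 43.4.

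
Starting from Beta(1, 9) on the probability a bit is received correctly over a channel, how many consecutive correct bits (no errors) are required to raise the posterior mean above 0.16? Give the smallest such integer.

k = 1

After k correct bits and 0 errors the posterior is Beta(1+k, 9), with mean (1+k)/(1+9+k).
Set (1+k)/(10+k) > 0.16 and solve: k > (0.16·10 − 1)/(1 − 0.16) = 0.714.
The smallest integer exceeding 0.714 is 1, and checking k=1: (2)/(11) = 0.1818 > 0.16.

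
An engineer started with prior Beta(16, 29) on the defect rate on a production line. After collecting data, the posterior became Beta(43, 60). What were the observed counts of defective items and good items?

27 defective items and 31 good items

Under Beta–binomial conjugacy the posterior parameters are (α+s, β+f).
Match parameters: s=43−16=27, f=60−29=31.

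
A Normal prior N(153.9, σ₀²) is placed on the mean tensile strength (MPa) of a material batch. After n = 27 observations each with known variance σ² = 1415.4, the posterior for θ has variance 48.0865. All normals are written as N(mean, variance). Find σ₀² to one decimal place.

σ₀² = 581.4

Posterior precision equals prior precision plus data precision: 1/σ_n² = 1/σ₀² + n/σ².
So 1/σ₀² = 1/48.0865 − 27/1415.4 = 0.020796 − 0.019076 = 0.001720.
Hence σ₀² = 1/0.001720 ≈ 581.4.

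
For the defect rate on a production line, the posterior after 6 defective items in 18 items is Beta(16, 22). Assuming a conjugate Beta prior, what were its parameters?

Beta(10, 10)

A Beta(α, β) prior with s successes and f failures in binomial data gives a Beta(α+s, β+f) posterior.
Subtract the data counts: 16−6=10, 22−12=10.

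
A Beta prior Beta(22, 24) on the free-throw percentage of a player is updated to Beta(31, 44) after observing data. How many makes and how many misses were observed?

9 makes and 20 misses

Beta is conjugate to the binomial likelihood: posterior = Beta(a+s, b+f).
So s = 31 − 22 = 9 and f = 44 − 24 = 20.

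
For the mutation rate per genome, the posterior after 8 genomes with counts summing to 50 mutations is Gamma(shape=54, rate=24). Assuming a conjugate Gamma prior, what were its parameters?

Gamma–Poisson conjugacy: posterior shape = α + Σxᵢ, posterior rate = β + n.
So α = 54 − 50 = 4 and β = 24 − 8 = 16.

Gamma(shape=4, rate=16)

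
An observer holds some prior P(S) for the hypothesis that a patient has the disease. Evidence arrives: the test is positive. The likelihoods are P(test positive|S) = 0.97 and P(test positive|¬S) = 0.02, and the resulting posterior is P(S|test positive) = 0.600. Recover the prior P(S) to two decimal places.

P(S) = 0.03

Bayes' rule in odds form gives O(S|E) = O(S)·[P(E|S)/P(E|¬S)], hence O(S) = O(S|E)/LR.
Posterior odds = 0.600/(1−0.600) = 1.5000. LR = 0.97/0.02 = 48.5000.
Prior odds = 1.5000/48.5000 = 0.0309, so P(S) = 0.0309/(1+0.0309) ≈ 0.03.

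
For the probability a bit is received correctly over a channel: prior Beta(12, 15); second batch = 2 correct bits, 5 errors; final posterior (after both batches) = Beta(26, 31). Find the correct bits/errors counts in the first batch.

12 correct bits and 11 errors

Sequential conjugate updates are equivalent to a single update on the pooled data, so total successes = posterior α − prior α and total failures = posterior β − prior β.
Total across both batches: 26−12=14 correct bits, 31−15=16 errors.
Subtract the second batch: 14−2=12 correct bits and 16−5=11 errors.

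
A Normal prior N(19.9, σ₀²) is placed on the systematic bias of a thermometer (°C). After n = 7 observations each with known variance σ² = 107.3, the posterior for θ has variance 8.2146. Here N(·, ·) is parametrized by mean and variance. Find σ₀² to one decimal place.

Posterior precision equals prior precision plus data precision: 1/σ_n² = 1/σ₀² + n/σ².
So 1/σ₀² = 1/8.2146 − 7/107.3 = 0.121734 − 0.065238 = 0.056496.
Hence σ₀² = 1/0.056496 ≈ 17.7.

σ₀² = 17.7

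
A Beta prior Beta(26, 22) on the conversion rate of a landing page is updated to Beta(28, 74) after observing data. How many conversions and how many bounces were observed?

2 conversions and 52 bounces

Beta is conjugate to the binomial likelihood: posterior = Beta(a+s, b+f).
Match parameters: s=28−26=2, f=74−22=52.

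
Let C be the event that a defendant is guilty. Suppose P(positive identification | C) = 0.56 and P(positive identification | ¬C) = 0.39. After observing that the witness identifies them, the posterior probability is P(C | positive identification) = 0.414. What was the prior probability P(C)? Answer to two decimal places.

P(C) = 0.33

In odds form, posterior odds = prior odds × likelihood ratio, so prior odds = posterior odds ÷ LR.
Posterior odds = 0.414/(1−0.414) = 0.7065. LR = 0.56/0.39 = 1.4359.
Prior odds = 0.7065/1.4359 = 0.4920, so P(C) = 0.4920/(1+0.4920) ≈ 0.33.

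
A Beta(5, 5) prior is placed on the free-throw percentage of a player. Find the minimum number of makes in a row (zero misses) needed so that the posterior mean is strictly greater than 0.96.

After k makes and 0 misses the posterior is Beta(5+k, 5), with mean (5+k)/(5+5+k).
Set (5+k)/(10+k) > 0.96 and solve: k > (0.96·10 − 5)/(1 − 0.96) = 115.000.
The smallest integer exceeding 115.000 is 116, and checking k=116: (121)/(126) = 0.9603 > 0.96.

k = 116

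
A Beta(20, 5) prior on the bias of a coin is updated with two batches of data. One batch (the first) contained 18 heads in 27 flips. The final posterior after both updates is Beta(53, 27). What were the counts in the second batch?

Sequential conjugate updates are equivalent to a single update on the pooled data, so total successes = posterior α − prior α and total failures = posterior β − prior β.
Total across both batches: 53−20=33 heads, 27−5=22 tails.
Subtract the first batch: 33−18=15 heads and 22−9=13 tails.

15 heads and 13 tails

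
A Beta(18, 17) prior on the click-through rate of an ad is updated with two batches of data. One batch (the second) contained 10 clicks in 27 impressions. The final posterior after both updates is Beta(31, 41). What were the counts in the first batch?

Sequential conjugate updates are equivalent to a single update on the pooled data, so total successes = posterior α − prior α and total failures = posterior β − prior β.
Total across both batches: 31−18=13 clicks, 41−17=24 non-clicks.
Subtract the second batch: 13−10=3 clicks and 24−17=7 non-clicks.

3 clicks and 7 non-clicks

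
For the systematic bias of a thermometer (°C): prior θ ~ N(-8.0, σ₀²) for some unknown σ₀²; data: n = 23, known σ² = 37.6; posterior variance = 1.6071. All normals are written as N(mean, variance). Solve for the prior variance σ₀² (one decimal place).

σ₀² = 94.9

Posterior precision equals prior precision plus data precision: 1/σ_n² = 1/σ₀² + n/σ².
So 1/σ₀² = 1/1.6071 − 23/37.6 = 0.622239 − 0.611702 = 0.010537.
Hence σ₀² = 1/0.010537 ≈ 94.9.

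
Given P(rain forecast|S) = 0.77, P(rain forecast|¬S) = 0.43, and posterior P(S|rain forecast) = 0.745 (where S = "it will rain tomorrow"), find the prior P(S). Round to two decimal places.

Bayes' rule in odds form gives O(S|E) = O(S)·[P(E|S)/P(E|¬S)], hence O(S) = O(S|E)/LR.
Posterior odds = 0.745/(1−0.745) = 2.9216. LR = 0.77/0.43 = 1.7907.
Prior odds = 2.9216/1.7907 = 1.6315, so P(S) = 1.6315/(1+1.6315) ≈ 0.62.

P(S) = 0.62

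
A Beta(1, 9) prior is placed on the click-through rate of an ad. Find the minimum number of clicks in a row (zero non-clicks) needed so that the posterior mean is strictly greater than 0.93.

After k clicks and 0 non-clicks the posterior is Beta(1+k, 9), with mean (1+k)/(1+9+k).
Set (1+k)/(10+k) > 0.93 and solve: k > (0.93·10 − 1)/(1 − 0.93) = 118.571.
The smallest integer exceeding 118.571 is 119.

k = 119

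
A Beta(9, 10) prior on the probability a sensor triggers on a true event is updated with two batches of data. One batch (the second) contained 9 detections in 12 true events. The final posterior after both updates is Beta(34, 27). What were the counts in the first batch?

Sequential conjugate updates are equivalent to a single update on the pooled data, so total successes = posterior α − prior α and total failures = posterior β − prior β.
Total across both batches: 34−9=25 detections, 27−10=17 misses.
Subtract the second batch: 25−9=16 detections and 17−3=14 misses.

16 detections and 14 misses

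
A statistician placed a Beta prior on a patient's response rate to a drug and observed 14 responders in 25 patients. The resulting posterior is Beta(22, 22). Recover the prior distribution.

Beta(8, 11)

Under Beta–binomial conjugacy the posterior parameters are (a+s, b+f).
So a = 22 − 14 = 8 and b = 22 − 11 = 11.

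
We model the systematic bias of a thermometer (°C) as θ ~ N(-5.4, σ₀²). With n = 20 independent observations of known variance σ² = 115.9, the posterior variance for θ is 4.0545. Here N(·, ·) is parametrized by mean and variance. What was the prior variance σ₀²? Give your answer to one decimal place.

σ₀² = 13.5

For the Normal–Normal model with known σ², precisions add: τ_n = τ₀ + n/σ².
So 1/σ₀² = 1/4.0545 − 20/115.9 = 0.246640 − 0.172563 = 0.074077.
Hence σ₀² = 1/0.074077 ≈ 13.5.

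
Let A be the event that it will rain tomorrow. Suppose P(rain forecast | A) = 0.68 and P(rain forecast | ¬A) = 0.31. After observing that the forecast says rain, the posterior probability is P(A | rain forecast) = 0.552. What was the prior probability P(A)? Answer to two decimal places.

Bayes' rule in odds form gives O(A|E) = O(A)·[P(E|A)/P(E|¬A)], hence O(A) = O(A|E)/LR.
Posterior odds = 0.552/(1−0.552) = 1.2321. LR = 0.68/0.31 = 2.1935.
Prior odds = 1.2321/2.1935 = 0.5617, so P(A) = 0.5617/(1+0.5617) ≈ 0.36.

P(A) = 0.36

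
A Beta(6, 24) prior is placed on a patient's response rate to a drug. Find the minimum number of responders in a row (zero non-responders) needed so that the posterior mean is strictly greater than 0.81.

After k responders and 0 non-responders the posterior is Beta(6+k, 24), with mean (6+k)/(6+24+k).
Set (6+k)/(30+k) > 0.81 and solve: k > (0.81·30 − 6)/(1 − 0.81) = 96.316.
The smallest integer exceeding 96.316 is 97.

k = 97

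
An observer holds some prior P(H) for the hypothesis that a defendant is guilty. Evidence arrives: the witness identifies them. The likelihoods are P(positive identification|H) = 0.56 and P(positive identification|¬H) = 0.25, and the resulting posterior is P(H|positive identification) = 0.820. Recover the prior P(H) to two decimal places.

P(H) = 0.67

Bayes' rule in odds form gives O(H|E) = O(H)·[P(E|H)/P(E|¬H)], hence O(H) = O(H|E)/LR.
Posterior odds = 0.820/(1−0.820) = 4.5556. LR = 0.56/0.25 = 2.2400.
Prior odds = 4.5556/2.2400 = 2.0337, so P(H) = 2.0337/(1+2.0337) ≈ 0.67.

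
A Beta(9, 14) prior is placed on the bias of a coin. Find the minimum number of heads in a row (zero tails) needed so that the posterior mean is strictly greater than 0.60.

k = 13

After k heads and 0 tails the posterior is Beta(9+k, 14), with mean (9+k)/(9+14+k).
Set (9+k)/(23+k) > 0.60 and solve: k > (0.60·23 − 9)/(1 − 0.60) = 12.000.
The smallest integer exceeding 12.000 is 13, and checking k=13: (22)/(36) = 0.6111 > 0.60.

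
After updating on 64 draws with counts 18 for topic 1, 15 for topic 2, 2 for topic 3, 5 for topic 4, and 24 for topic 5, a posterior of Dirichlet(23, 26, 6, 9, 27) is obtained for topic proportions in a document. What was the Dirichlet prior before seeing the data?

For a Dirichlet(α) prior with multinomial counts c, the posterior is Dirichlet(α + c) componentwise.
Subtract each count from the matching posterior parameter: 23−18=5, 26−15=11, 6−2=4, 9−5=4, 27−24=3.

Dirichlet(5, 11, 4, 4, 3)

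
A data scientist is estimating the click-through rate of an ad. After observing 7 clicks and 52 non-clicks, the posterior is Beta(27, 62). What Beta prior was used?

Beta(20, 10)

A Beta(a, b) prior with s successes and f failures in binomial data gives a Beta(a+s, b+f) posterior.
So a = 27 − 7 = 20 and b = 62 − 52 = 10.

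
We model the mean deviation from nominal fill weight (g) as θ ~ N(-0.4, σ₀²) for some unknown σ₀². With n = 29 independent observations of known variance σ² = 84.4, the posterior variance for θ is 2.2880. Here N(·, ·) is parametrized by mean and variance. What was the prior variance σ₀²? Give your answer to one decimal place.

σ₀² = 10.7

Posterior precision equals prior precision plus data precision: 1/σ_n² = 1/σ₀² + n/σ².
So 1/σ₀² = 1/2.2880 − 29/84.4 = 0.437063 − 0.343602 = 0.093461.
Hence σ₀² = 1/0.093461 ≈ 10.7.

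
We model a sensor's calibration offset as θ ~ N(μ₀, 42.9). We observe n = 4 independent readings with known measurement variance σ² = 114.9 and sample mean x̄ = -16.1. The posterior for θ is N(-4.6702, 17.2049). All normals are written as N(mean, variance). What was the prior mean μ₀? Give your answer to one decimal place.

The posterior mean is a precision-weighted average: μ_n = (τ₀μ₀ + τ_data·x̄)/(τ₀+τ_data), with τ₀=1/σ₀² and τ_data=n/σ².
Here τ₀ = 1/42.9 = 0.023310 and τ_data = 4/114.9 = 0.034813, so τ_n = 0.058123.
Rearranging for μ₀: μ₀ = (μ_n·τ_n − τ_data·x̄)/τ₀ = (-4.6702·0.058123 − 0.034813·-16.1) / 0.023310 = 0.289043/0.023310 ≈ 12.4.

μ₀ = 12.4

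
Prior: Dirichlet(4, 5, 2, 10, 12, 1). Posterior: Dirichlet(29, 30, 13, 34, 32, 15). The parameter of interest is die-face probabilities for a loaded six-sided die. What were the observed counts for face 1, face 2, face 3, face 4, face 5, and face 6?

For a Dirichlet(α) prior with multinomial counts c, the posterior is Dirichlet(α + c) componentwise.
Counts are posterior − prior componentwise: 29−4=25, 30−5=25, 13−2=11, 34−10=24, 32−12=20, 15−1=14.

counts (25, 25, 11, 24, 20, 14)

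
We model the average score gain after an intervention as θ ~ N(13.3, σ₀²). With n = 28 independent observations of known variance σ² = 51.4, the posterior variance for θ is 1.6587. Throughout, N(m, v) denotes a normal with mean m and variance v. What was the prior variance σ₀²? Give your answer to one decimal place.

Posterior precision equals prior precision plus data precision: 1/σ_n² = 1/σ₀² + n/σ².
So 1/σ₀² = 1/1.6587 − 28/51.4 = 0.602882 − 0.544747 = 0.058135.
Hence σ₀² = 1/0.058135 ≈ 17.2.

σ₀² = 17.2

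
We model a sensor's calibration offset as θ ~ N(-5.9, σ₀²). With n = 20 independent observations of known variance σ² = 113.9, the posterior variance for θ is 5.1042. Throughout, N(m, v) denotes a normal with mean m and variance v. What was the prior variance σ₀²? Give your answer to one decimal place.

For the Normal–Normal model with known σ², precisions add: τ_n = τ₀ + n/σ².
So 1/σ₀² = 1/5.1042 − 20/113.9 = 0.195917 − 0.175593 = 0.020324.
Hence σ₀² = 1/0.020324 ≈ 49.2.

σ₀² = 49.2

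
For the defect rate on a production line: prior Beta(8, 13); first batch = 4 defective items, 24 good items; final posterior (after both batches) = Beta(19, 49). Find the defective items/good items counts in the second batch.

7 defective items and 12 good items

Because Beta–binomial updating is additive in the counts, the combined data contributed (α_post−α_prior, β_post−β_prior) successes and failures.
Total across both batches: 19−8=11 defective items, 49−13=36 good items.
Subtract the first batch: 11−4=7 defective items and 36−24=12 good items.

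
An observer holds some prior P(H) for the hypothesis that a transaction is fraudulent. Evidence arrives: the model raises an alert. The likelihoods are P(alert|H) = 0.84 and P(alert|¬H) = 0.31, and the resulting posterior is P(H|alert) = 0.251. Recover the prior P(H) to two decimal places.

Bayes' rule in odds form gives O(H|E) = O(H)·[P(E|H)/P(E|¬H)], hence O(H) = O(H|E)/LR.
Posterior odds = 0.251/(1−0.251) = 0.3351. LR = 0.84/0.31 = 2.7097.
Prior odds = 0.3351/2.7097 = 0.1237, so P(H) = 0.1237/(1+0.1237) ≈ 0.11.

P(H) = 0.11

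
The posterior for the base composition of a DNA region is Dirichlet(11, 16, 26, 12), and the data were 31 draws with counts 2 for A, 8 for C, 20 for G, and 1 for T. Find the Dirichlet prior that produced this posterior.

Dirichlet(9, 8, 6, 11)

For a Dirichlet(α) prior with multinomial counts c, the posterior is Dirichlet(α + c) componentwise.
Subtract each count from the matching posterior parameter: 11−2=9, 16−8=8, 26−20=6, 12−1=11.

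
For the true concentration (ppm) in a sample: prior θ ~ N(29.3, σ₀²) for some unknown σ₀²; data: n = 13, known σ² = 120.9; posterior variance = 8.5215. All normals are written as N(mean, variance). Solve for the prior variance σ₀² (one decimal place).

Posterior precision equals prior precision plus data precision: 1/σ_n² = 1/σ₀² + n/σ².
So 1/σ₀² = 1/8.5215 − 13/120.9 = 0.117350 − 0.107527 = 0.009823.
Hence σ₀² = 1/0.009823 ≈ 101.8.

σ₀² = 101.8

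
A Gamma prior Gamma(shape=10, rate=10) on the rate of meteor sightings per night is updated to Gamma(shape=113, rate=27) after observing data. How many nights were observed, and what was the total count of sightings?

n = 17 nights with total 103 sightings

A Gamma(α, β) prior (rate parametrization) on a Poisson rate with n observations summing to S gives posterior Gamma(α+S, β+n).
Matching: Σxᵢ = 113 − 10 = 103 and n = 27 − 10 = 17.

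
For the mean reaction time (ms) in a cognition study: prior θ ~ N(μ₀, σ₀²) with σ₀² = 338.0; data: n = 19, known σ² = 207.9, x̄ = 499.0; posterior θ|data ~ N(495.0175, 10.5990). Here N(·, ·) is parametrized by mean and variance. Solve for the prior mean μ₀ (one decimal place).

The posterior mean is a precision-weighted average: μ_n = (τ₀μ₀ + τ_data·x̄)/(τ₀+τ_data), with τ₀=1/σ₀² and τ_data=n/σ².
Here τ₀ = 1/338.0 = 0.002959 and τ_data = 19/207.9 = 0.091390, so τ_n = 0.094349.
Rearranging for μ₀: μ₀ = (μ_n·τ_n − τ_data·x̄)/τ₀ = (495.0175·0.094349 − 0.091390·499.0) / 0.002959 = 1.100796/0.002959 ≈ 372.0.

μ₀ = 372.0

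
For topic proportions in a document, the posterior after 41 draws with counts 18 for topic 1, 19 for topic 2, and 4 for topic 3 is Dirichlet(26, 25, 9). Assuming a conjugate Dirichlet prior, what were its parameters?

For a Dirichlet(α) prior with multinomial counts c, the posterior is Dirichlet(α + c) componentwise.
Subtract each count from the matching posterior parameter: 26−18=8, 25−19=6, 9−4=5.

Dirichlet(8, 6, 5)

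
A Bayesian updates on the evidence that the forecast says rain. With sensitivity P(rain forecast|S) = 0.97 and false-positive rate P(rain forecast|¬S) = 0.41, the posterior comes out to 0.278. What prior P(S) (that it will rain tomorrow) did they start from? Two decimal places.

P(S) = 0.14

In odds form, posterior odds = prior odds × likelihood ratio, so prior odds = posterior odds ÷ LR.
Posterior odds = 0.278/(1−0.278) = 0.3850. LR = 0.97/0.41 = 2.3659.
Prior odds = 0.3850/2.3659 = 0.1627, so P(S) = 0.1627/(1+0.1627) ≈ 0.14.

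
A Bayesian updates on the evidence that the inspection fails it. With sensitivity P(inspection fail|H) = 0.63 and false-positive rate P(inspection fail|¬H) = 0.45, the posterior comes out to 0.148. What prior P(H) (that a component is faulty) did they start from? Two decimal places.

In odds form, posterior odds = prior odds × likelihood ratio, so prior odds = posterior odds ÷ LR.
Posterior odds = 0.148/(1−0.148) = 0.1737. LR = 0.63/0.45 = 1.4000.
Prior odds = 0.1737/1.4000 = 0.1241, so P(H) = 0.1241/(1+0.1241) ≈ 0.11.

P(H) = 0.11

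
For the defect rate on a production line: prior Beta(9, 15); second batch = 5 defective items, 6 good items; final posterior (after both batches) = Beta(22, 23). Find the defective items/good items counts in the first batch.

Because Beta–binomial updating is additive in the counts, the combined data contributed (α_post−α_prior, β_post−β_prior) successes and failures.
Total across both batches: 22−9=13 defective items, 23−15=8 good items.
Subtract the second batch: 13−5=8 defective items and 8−6=2 good items.

8 defective items and 2 good items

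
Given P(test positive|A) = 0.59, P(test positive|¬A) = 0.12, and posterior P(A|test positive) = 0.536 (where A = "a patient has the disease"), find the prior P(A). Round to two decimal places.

P(A) = 0.19

In odds form, posterior odds = prior odds × likelihood ratio, so prior odds = posterior odds ÷ LR.
Posterior odds = 0.536/(1−0.536) = 1.1552. LR = 0.59/0.12 = 4.9167.
Prior odds = 1.1552/4.9167 = 0.2350, so P(A) = 0.2350/(1+0.2350) ≈ 0.19.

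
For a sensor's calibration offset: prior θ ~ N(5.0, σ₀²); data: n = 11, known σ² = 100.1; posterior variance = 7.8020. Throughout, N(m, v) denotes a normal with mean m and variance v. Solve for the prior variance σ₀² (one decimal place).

For the Normal–Normal model with known σ², precisions add: τ_n = τ₀ + n/σ².
So 1/σ₀² = 1/7.8020 − 11/100.1 = 0.128172 − 0.109890 = 0.018282.
Hence σ₀² = 1/0.018282 ≈ 54.7.

σ₀² = 54.7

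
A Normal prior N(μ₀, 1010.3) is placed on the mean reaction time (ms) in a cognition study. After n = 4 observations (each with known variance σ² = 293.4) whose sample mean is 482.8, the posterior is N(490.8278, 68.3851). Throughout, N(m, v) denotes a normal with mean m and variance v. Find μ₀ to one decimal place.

The posterior mean is a precision-weighted average: μ_n = (τ₀μ₀ + τ_data·x̄)/(τ₀+τ_data), with τ₀=1/σ₀² and τ_data=n/σ².
Here τ₀ = 1/1010.3 = 0.000990 and τ_data = 4/293.4 = 0.013633, so τ_n = 0.014623.
Rearranging for μ₀: μ₀ = (μ_n·τ_n − τ_data·x̄)/τ₀ = (490.8278·0.014623 − 0.013633·482.8) / 0.000990 = 0.595363/0.000990 ≈ 601.4.

μ₀ = 601.4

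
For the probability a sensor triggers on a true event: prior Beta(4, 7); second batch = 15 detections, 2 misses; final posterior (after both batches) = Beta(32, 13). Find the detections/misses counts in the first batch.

Because Beta–binomial updating is additive in the counts, the combined data contributed (α_post−α_prior, β_post−β_prior) successes and failures.
Total across both batches: 32−4=28 detections, 13−7=6 misses.
Subtract the second batch: 28−15=13 detections and 6−2=4 misses.

13 detections and 4 misses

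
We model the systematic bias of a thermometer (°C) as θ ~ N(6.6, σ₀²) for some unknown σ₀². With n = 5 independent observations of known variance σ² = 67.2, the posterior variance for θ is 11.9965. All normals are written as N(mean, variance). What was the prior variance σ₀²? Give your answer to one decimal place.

For the Normal–Normal model with known σ², precisions add: τ_n = τ₀ + n/σ².
So 1/σ₀² = 1/11.9965 − 5/67.2 = 0.083358 − 0.074405 = 0.008953.
Hence σ₀² = 1/0.008953 ≈ 111.7.

σ₀² = 111.7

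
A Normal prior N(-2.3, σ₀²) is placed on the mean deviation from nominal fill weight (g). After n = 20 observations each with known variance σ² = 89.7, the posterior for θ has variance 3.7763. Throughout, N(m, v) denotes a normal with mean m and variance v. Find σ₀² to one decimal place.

For the Normal–Normal model with known σ², precisions add: τ_n = τ₀ + n/σ².
So 1/σ₀² = 1/3.7763 − 20/89.7 = 0.264809 − 0.222965 = 0.041844.
Hence σ₀² = 1/0.041844 ≈ 23.9.

σ₀² = 23.9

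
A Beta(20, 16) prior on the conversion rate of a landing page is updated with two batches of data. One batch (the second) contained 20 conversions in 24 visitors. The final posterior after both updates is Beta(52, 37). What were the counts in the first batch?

12 conversions and 17 bounces

Because Beta–binomial updating is additive in the counts, the combined data contributed (α_post−α_prior, β_post−β_prior) successes and failures.
Total across both batches: 52−20=32 conversions, 37−16=21 bounces.
Subtract the second batch: 32−20=12 conversions and 21−4=17 bounces.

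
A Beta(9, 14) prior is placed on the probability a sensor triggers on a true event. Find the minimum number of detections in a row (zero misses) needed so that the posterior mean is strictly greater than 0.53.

After k detections and 0 misses the posterior is Beta(9+k, 14), with mean (9+k)/(9+14+k).
Set (9+k)/(23+k) > 0.53 and solve: k > (0.53·23 − 9)/(1 − 0.53) = 6.787.
The smallest integer exceeding 6.787 is 7, and checking k=7: (16)/(30) = 0.5333 > 0.53.

k = 7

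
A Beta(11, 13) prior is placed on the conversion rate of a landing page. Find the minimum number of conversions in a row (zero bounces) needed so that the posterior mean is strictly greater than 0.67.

k = 16

After k conversions and 0 bounces the posterior is Beta(11+k, 13), with mean (11+k)/(11+13+k).
Set (11+k)/(24+k) > 0.67 and solve: k > (0.67·24 − 11)/(1 − 0.67) = 15.394.
The smallest integer exceeding 15.394 is 16.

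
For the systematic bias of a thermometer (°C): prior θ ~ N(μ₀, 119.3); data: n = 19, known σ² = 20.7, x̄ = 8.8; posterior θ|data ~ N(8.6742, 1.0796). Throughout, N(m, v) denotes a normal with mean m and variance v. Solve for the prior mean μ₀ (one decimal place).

μ₀ = -5.1

The posterior mean is a precision-weighted average: μ_n = (τ₀μ₀ + τ_data·x̄)/(τ₀+τ_data), with τ₀=1/σ₀² and τ_data=n/σ².
Here τ₀ = 1/119.3 = 0.008382 and τ_data = 19/20.7 = 0.917874, so τ_n = 0.926256.
Rearranging for μ₀: μ₀ = (μ_n·τ_n − τ_data·x̄)/τ₀ = (8.6742·0.926256 − 0.917874·8.8) / 0.008382 = -0.042761/0.008382 ≈ -5.1.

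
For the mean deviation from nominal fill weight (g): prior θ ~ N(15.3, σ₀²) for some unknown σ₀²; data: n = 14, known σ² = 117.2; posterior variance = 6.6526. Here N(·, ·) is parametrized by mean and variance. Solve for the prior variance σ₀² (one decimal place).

For the Normal–Normal model with known σ², precisions add: τ_n = τ₀ + n/σ².
So 1/σ₀² = 1/6.6526 − 14/117.2 = 0.150317 − 0.119454 = 0.030863.
Hence σ₀² = 1/0.030863 ≈ 32.4.

σ₀² = 32.4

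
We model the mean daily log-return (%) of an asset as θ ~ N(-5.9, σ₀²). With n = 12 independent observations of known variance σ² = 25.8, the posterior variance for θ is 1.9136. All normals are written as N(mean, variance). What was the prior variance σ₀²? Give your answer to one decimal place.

σ₀² = 17.4

Posterior precision equals prior precision plus data precision: 1/σ_n² = 1/σ₀² + n/σ².
So 1/σ₀² = 1/1.9136 − 12/25.8 = 0.522575 − 0.465116 = 0.057459.
Hence σ₀² = 1/0.057459 ≈ 17.4.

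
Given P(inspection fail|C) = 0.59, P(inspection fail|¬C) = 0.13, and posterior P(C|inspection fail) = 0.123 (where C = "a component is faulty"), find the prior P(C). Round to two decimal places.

In odds form, posterior odds = prior odds × likelihood ratio, so prior odds = posterior odds ÷ LR.
Posterior odds = 0.123/(1−0.123) = 0.1403. LR = 0.59/0.13 = 4.5385.
Prior odds = 0.1403/4.5385 = 0.0309, so P(C) = 0.0309/(1+0.0309) ≈ 0.03.

P(C) = 0.03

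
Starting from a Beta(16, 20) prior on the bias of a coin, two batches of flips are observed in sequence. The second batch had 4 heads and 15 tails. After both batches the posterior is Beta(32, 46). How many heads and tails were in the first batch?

12 heads and 11 tails

Because Beta–binomial updating is additive in the counts, the combined data contributed (α_post−α_prior, β_post−β_prior) successes and failures.
Total across both batches: 32−16=16 heads, 46−20=26 tails.
Subtract the second batch: 16−4=12 heads and 26−15=11 tails.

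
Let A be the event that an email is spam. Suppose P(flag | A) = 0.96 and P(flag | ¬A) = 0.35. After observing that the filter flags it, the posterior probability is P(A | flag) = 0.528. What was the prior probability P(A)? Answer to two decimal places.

P(A) = 0.29

Bayes' rule in odds form gives O(A|E) = O(A)·[P(E|A)/P(E|¬A)], hence O(A) = O(A|E)/LR.
Posterior odds = 0.528/(1−0.528) = 1.1186. LR = 0.96/0.35 = 2.7429.
Prior odds = 1.1186/2.7429 = 0.4078, so P(A) = 0.4078/(1+0.4078) ≈ 0.29.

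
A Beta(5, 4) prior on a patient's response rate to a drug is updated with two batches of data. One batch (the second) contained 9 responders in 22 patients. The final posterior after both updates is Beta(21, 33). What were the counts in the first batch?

Because Beta–binomial updating is additive in the counts, the combined data contributed (α_post−α_prior, β_post−β_prior) successes and failures.
Total across both batches: 21−5=16 responders, 33−4=29 non-responders.
Subtract the second batch: 16−9=7 responders and 29−13=16 non-responders.

7 responders and 16 non-responders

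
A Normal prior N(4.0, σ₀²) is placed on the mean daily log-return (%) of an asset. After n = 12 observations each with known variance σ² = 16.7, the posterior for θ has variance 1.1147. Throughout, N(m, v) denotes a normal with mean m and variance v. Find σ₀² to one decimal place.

For the Normal–Normal model with known σ², precisions add: τ_n = τ₀ + n/σ².
So 1/σ₀² = 1/1.1147 − 12/16.7 = 0.897102 − 0.718563 = 0.178539.
Hence σ₀² = 1/0.178539 ≈ 5.6.

σ₀² = 5.6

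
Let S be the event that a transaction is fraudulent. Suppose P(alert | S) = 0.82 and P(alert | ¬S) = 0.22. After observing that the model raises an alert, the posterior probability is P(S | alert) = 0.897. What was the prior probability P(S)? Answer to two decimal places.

Bayes' rule in odds form gives O(S|E) = O(S)·[P(E|S)/P(E|¬S)], hence O(S) = O(S|E)/LR.
Posterior odds = 0.897/(1−0.897) = 8.7087. LR = 0.82/0.22 = 3.7273.
Prior odds = 8.7087/3.7273 = 2.3365, so P(S) = 2.3365/(1+2.3365) ≈ 0.70.

P(S) = 0.70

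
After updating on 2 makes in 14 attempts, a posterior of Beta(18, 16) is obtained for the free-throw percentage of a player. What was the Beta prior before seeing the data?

A Beta(α, β) prior with s successes and f failures in binomial data gives a Beta(α+s, β+f) posterior.
So α = 18 − 2 = 16 and β = 16 − 12 = 4.

Beta(16, 4)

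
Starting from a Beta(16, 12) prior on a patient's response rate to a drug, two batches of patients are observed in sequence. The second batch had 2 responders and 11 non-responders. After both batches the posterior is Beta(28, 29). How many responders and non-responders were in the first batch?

Because Beta–binomial updating is additive in the counts, the combined data contributed (α_post−α_prior, β_post−β_prior) successes and failures.
Total across both batches: 28−16=12 responders, 29−12=17 non-responders.
Subtract the second batch: 12−2=10 responders and 17−11=6 non-responders.

10 responders and 6 non-responders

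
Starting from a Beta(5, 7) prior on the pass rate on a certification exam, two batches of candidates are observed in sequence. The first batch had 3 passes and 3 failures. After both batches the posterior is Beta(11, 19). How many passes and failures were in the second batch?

3 passes and 9 failures

Sequential conjugate updates are equivalent to a single update on the pooled data, so total successes = posterior α − prior α and total failures = posterior β − prior β.
Total across both batches: 11−5=6 passes, 19−7=12 failures.
Subtract the first batch: 6−3=3 passes and 12−3=9 failures.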